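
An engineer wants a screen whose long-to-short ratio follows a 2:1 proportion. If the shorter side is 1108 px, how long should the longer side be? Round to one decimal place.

2216.0 px

2:1 = 2.00000.
Longer side = 1108 × 2.00000 ≈ 2216.000 → 2216.0 px.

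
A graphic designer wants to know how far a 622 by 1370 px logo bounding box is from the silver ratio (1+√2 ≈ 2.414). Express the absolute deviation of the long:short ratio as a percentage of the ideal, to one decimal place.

Ratio = 1370 / 622 ≈ 2.2026.
Ideal silver ratio ≈ 2.4142. |2.2026 − 2.4142| / 2.4142 ≈ 8.76% → 8.8%.

8.8%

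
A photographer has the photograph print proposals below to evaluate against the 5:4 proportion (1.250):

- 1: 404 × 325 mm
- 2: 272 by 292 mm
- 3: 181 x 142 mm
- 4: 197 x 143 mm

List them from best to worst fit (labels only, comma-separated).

Ratios: 1 = 404 / 325 ≈ 1.243; 2 = 292 / 272 ≈ 1.074; 3 = 181 / 142 ≈ 1.275; 4 = 197 / 143 ≈ 1.378.
|Δ from 1.250|: 1 0.007; 2 0.176; 3 0.025; 4 0.128.

1, 3, 4, 2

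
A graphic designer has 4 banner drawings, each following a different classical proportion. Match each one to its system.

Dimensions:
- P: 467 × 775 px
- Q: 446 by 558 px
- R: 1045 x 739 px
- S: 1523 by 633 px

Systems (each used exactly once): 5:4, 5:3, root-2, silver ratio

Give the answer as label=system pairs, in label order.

P = 775/467 ≈ 1.660 → 5:3 (1.667)
Q = 558/446 ≈ 1.251 → 5:4 (1.250)
R = 1045/739 ≈ 1.414 → root-2 (1.414)
S = 1523/633 ≈ 2.406 → silver ratio (2.414)

P=5:3, Q=5:4, R=root-2, S=silver ratio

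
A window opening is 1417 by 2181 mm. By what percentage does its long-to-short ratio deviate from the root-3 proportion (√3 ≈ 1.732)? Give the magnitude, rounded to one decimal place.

11.1%

Ratio = 2181 / 1417 ≈ 1.5392.
Ideal root-3 ≈ 1.7321. |1.5392 − 1.7321| / 1.7321 ≈ 11.14% → 11.1%.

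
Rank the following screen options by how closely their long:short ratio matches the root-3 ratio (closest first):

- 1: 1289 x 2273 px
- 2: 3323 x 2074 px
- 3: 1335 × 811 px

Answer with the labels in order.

1, 3, 2

1: 2273/1289 ≈ 1.763 → |1.763 − 1.732| = 0.031
2: 3323/2074 ≈ 1.602 → |1.602 − 1.732| = 0.130
3: 1335/811 ≈ 1.646 → |1.646 − 1.732| = 0.086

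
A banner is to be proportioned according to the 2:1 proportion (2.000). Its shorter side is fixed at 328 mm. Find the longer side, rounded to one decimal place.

2:1 = 2.00000.
Longer side = 328 × 2.00000 ≈ 656.000 → 656.0 mm.

656.0 mm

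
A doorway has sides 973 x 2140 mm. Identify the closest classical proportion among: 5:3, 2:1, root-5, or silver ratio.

root-5

2140/973 ≈ 2.199. Nearest candidates are root-5 (2.236, off by 0.037) and 2:1 (2.000, off by 0.199).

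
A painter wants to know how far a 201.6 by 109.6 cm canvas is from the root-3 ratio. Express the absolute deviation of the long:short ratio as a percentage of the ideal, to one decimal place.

Ratio = 201.6 / 109.6 ≈ 1.8394.
Ideal root-3 ≈ 1.7321. |1.8394 − 1.7321| / 1.7321 ≈ 6.19% → 6.2%.

6.2%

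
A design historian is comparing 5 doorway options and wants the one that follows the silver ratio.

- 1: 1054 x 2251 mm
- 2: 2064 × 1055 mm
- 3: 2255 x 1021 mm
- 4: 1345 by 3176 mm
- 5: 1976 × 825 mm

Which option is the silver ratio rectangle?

5

Target silver ratio ≈ 2.414.
1: 2.136 (Δ0.278)  2: 1.956 (Δ0.458)  3: 2.209 (Δ0.205)  4: 2.361 (Δ0.053)  5: 2.395 (Δ0.019)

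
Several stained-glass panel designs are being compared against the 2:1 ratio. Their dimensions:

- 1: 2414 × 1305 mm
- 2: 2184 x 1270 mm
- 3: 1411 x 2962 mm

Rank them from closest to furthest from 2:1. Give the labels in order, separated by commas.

Ratios: 1 = 2414 / 1305 ≈ 1.850; 2 = 2184 / 1270 ≈ 1.720; 3 = 2962 / 1411 ≈ 2.099.
|Δ from 2.000|: 1 0.150; 2 0.280; 3 0.099.

3, 1, 2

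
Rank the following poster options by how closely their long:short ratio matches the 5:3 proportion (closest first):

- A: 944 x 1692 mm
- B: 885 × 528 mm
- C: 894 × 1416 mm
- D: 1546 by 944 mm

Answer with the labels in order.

Ratios: A = 1692 / 944 ≈ 1.792; B = 885 / 528 ≈ 1.676; C = 1416 / 894 ≈ 1.584; D = 1546 / 944 ≈ 1.638.
|Δ from 1.667|: A 0.125; B 0.009; C 0.083; D 0.029.

B, D, C, A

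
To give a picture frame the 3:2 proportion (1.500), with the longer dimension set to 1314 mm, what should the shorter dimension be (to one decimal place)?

876.0 mm

3:2 = 1.50000.
Shorter side = 1314 ÷ 1.50000 ≈ 876.000 → 876.0 mm.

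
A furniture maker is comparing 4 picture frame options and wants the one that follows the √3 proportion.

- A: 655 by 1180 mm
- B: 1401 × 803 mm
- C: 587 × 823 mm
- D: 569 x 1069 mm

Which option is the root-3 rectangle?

Target root-3 ≈ 1.732.
A: 1.802 (Δ0.070)  B: 1.745 (Δ0.013)  C: 1.402 (Δ0.330)  D: 1.879 (Δ0.147)

B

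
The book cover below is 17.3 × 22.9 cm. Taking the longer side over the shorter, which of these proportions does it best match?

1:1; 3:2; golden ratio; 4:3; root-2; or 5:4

22.9/17.3 ≈ 1.324. Nearest candidates are 4:3 (1.333, off by 0.009) and 5:4 (1.250, off by 0.074).

4:3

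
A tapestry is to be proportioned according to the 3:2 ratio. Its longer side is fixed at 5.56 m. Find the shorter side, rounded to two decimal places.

3:2 = 1.50000.
Shorter side = 5.56 ÷ 1.50000 ≈ 3.7067 → 3.71 m.

3.71 m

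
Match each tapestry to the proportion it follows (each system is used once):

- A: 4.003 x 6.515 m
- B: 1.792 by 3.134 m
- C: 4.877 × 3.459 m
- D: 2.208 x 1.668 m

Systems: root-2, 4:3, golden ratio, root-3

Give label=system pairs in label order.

Ratios: A ≈ 1.628; B ≈ 1.749; C ≈ 1.410; D ≈ 1.324.
Targets: root-2 ≈ 1.414; 4:3 ≈ 1.333; golden ratio ≈ 1.618; root-3 ≈ 1.732.

A=golden ratio, B=root-3, C=root-2, D=4:3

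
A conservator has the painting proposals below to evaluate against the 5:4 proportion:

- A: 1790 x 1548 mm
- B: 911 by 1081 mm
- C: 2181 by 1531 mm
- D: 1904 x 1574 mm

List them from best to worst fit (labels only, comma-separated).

A: 1790/1548 ≈ 1.156 → |1.156 − 1.250| = 0.094
B: 1081/911 ≈ 1.187 → |1.187 − 1.250| = 0.063
C: 2181/1531 ≈ 1.425 → |1.425 − 1.250| = 0.175
D: 1904/1574 ≈ 1.210 → |1.210 − 1.250| = 0.040

D, B, A, C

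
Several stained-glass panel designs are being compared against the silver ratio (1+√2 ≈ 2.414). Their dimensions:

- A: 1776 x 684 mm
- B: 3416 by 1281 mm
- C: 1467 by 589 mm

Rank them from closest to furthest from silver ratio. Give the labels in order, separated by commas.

Ratios: A = 1776 / 684 ≈ 2.596; B = 3416 / 1281 ≈ 2.667; C = 1467 / 589 ≈ 2.491.
|Δ from 2.414|: A 0.182; B 0.253; C 0.077.

C, A, B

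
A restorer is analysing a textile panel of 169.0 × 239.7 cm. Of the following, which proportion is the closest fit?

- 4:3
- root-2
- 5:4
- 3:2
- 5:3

root-2

Ratio = 239.7 / 169.0 ≈ 1.418.
Distances: 4:3 1.333 (Δ 0.085); root-2 1.414 (Δ 0.004); 5:4 1.250 (Δ 0.168); 3:2 1.500 (Δ 0.082); 5:3 1.667 (Δ 0.249).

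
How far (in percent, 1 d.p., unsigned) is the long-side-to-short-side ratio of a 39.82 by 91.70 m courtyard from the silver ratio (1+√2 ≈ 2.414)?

Ratio = 91.70 / 39.82 ≈ 2.3029.
Ideal silver ratio ≈ 2.4142. |2.3029 − 2.4142| / 2.4142 ≈ 4.61% → 4.6%.

4.6%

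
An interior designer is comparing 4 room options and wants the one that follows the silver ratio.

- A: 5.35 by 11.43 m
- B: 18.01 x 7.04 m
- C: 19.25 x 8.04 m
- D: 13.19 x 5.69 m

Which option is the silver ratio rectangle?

C

Ratios (long/short): A ≈ 2.136; B ≈ 2.558; C ≈ 2.394; D ≈ 2.318.
silver ratio ≈ 2.414; option C is nearest (Δ 0.020).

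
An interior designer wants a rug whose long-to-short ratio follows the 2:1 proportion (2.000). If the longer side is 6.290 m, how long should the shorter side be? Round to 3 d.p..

2:1 = 2.00000.
Shorter side = 6.290 ÷ 2.00000 ≈ 3.14500 → 3.145 m.

3.145 m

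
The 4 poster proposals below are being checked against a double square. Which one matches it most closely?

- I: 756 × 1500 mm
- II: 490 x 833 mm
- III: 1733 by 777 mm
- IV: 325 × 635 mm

I

Target 2:1 ≈ 2.000.
I: 1.984 (Δ0.016)  II: 1.700 (Δ0.300)  III: 2.230 (Δ0.230)  IV: 1.954 (Δ0.046)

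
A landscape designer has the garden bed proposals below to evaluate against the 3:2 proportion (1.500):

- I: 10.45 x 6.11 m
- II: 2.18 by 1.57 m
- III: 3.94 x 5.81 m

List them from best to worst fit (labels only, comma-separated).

III, II, I

I: 10.45/6.11 ≈ 1.710 → |1.710 − 1.500| = 0.210
II: 2.18/1.57 ≈ 1.389 → |1.389 − 1.500| = 0.111
III: 5.81/3.94 ≈ 1.475 → |1.475 − 1.500| = 0.025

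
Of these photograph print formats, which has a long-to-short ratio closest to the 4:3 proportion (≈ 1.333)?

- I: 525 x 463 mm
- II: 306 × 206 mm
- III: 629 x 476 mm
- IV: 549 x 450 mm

III

Ratios (long/short): I ≈ 1.134; II ≈ 1.485; III ≈ 1.321; IV ≈ 1.220.
4:3 ≈ 1.333; option III is nearest (Δ 0.012).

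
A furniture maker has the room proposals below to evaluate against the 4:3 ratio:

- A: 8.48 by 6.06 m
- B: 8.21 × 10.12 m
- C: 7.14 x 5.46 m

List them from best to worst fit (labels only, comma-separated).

Ratios: A = 8.48 / 6.06 ≈ 1.399; B = 10.12 / 8.21 ≈ 1.233; C = 7.14 / 5.46 ≈ 1.308.
|Δ from 1.333|: A 0.066; B 0.100; C 0.025.

C, A, B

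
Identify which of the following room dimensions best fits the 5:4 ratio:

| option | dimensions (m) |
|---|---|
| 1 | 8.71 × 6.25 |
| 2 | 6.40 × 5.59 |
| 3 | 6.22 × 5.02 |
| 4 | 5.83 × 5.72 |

3

Ratios (long/short): 1 ≈ 1.394; 2 ≈ 1.145; 3 ≈ 1.239; 4 ≈ 1.019.
5:4 ≈ 1.250; option 3 is nearest (Δ 0.011).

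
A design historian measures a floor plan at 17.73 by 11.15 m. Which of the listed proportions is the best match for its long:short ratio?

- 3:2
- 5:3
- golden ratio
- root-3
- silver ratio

golden ratio

17.73/11.15 ≈ 1.590. Nearest candidates are golden ratio (1.618, off by 0.028) and 5:3 (1.667, off by 0.077).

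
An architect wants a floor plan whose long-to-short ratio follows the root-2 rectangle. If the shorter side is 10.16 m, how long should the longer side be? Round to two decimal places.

14.37 m

root-2 ≈ 1.41421.
Longer side = 10.16 × 1.41421 ≈ 14.3684 → 14.37 m.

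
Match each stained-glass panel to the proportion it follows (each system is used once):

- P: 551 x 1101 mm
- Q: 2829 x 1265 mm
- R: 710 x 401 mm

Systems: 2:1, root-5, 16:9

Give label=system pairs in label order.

Ratios: P ≈ 1.998; Q ≈ 2.236; R ≈ 1.771.
Targets: 2:1 ≈ 2.000; root-5 ≈ 2.236; 16:9 ≈ 1.778.

P=2:1, Q=root-5, R=16:9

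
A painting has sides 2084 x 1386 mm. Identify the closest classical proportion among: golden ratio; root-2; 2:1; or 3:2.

2084/1386 ≈ 1.504. Nearest candidates are 3:2 (1.500, off by 0.004) and root-2 (1.414, off by 0.090).

3:2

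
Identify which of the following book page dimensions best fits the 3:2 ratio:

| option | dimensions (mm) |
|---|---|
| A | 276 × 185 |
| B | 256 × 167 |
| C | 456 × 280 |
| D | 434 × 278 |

Ratios (long/short): A ≈ 1.492; B ≈ 1.533; C ≈ 1.629; D ≈ 1.561.
3:2 ≈ 1.500; option A is nearest (Δ 0.008).

A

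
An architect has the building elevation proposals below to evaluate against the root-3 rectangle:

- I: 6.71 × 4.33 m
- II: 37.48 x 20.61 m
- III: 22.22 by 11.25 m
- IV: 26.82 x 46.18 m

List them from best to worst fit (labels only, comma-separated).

IV, II, I, III

I: 6.71/4.33 ≈ 1.550 → |1.550 − 1.732| = 0.182
II: 37.48/20.61 ≈ 1.819 → |1.819 − 1.732| = 0.087
III: 22.22/11.25 ≈ 1.975 → |1.975 − 1.732| = 0.243
IV: 46.18/26.82 ≈ 1.722 → |1.722 − 1.732| = 0.010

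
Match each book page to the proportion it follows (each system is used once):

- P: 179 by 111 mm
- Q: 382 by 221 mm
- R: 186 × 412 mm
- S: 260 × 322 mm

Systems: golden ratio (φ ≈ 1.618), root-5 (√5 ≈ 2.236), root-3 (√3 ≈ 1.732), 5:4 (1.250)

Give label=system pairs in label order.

P = 179/111 ≈ 1.613 → golden ratio (1.618)
Q = 382/221 ≈ 1.729 → root-3 (1.732)
R = 412/186 ≈ 2.215 → root-5 (2.236)
S = 322/260 ≈ 1.238 → 5:4 (1.250)

P=golden ratio, Q=root-3, R=root-5, S=5:4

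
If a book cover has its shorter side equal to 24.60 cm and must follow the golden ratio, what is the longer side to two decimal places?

golden ratio ≈ 1.61803.
Longer side = 24.60 × 1.61803 ≈ 39.8035 → 39.80 cm.

39.80 cm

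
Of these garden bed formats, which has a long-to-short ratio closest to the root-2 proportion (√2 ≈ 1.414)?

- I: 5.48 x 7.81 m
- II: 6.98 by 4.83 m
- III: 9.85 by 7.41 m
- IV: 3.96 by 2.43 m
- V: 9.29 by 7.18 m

Ratios (long/short): I ≈ 1.425; II ≈ 1.445; III ≈ 1.329; IV ≈ 1.630; V ≈ 1.294.
root-2 ≈ 1.414; option I is nearest (Δ 0.011).

I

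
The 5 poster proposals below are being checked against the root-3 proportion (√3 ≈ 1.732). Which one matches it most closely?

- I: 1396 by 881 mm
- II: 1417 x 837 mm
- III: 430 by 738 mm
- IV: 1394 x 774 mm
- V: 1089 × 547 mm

III

Target root-3 ≈ 1.732.
I: 1.585 (Δ0.147)  II: 1.693 (Δ0.039)  III: 1.716 (Δ0.016)  IV: 1.801 (Δ0.069)  V: 1.991 (Δ0.259)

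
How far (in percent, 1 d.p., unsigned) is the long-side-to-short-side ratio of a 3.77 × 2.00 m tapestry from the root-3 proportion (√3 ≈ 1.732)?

Ratio = 3.77 / 2.00 ≈ 1.8850.
Ideal root-3 ≈ 1.7321. |1.8850 − 1.7321| / 1.7321 ≈ 8.83% → 8.8%.

8.8%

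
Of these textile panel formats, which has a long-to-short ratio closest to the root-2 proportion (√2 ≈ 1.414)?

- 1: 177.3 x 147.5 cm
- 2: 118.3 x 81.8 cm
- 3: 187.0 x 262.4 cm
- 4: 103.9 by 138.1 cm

Ratios (long/short): 1 ≈ 1.202; 2 ≈ 1.446; 3 ≈ 1.403; 4 ≈ 1.329.
root-2 ≈ 1.414; option 3 is nearest (Δ 0.011).

3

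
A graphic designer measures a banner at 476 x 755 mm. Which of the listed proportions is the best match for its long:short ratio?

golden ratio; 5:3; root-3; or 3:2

golden ratio

Ratio = 755 / 476 ≈ 1.586.
Distances: golden ratio 1.618 (Δ 0.032); 5:3 1.667 (Δ 0.081); root-3 1.732 (Δ 0.146); 3:2 1.500 (Δ 0.086).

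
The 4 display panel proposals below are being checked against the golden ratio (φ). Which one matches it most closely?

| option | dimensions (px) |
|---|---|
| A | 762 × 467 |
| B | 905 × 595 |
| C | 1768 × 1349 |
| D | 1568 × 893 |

Ratios (long/short): A ≈ 1.632; B ≈ 1.521; C ≈ 1.311; D ≈ 1.756.
golden ratio ≈ 1.618; option A is nearest (Δ 0.014).

A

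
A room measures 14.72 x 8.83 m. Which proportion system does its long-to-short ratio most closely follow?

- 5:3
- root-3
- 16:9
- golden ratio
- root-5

Ratio = 14.72 / 8.83 ≈ 1.667.
Distances: 5:3 1.667 (Δ 0.000); root-3 1.732 (Δ 0.065); 16:9 1.778 (Δ 0.111); golden ratio 1.618 (Δ 0.049); root-5 2.236 (Δ 0.569).

5:3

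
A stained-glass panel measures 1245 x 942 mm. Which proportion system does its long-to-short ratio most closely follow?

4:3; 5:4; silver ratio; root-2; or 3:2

4:3

1245/942 ≈ 1.322. Nearest candidates are 4:3 (1.333, off by 0.011) and 5:4 (1.250, off by 0.072).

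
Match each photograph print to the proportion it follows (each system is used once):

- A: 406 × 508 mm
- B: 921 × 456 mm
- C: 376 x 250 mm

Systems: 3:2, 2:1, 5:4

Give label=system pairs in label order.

A=5:4, B=2:1, C=3:2

Ratios: A ≈ 1.251; B ≈ 2.020; C ≈ 1.504.
Targets: 3:2 ≈ 1.500; 2:1 ≈ 2.000; 5:4 ≈ 1.250.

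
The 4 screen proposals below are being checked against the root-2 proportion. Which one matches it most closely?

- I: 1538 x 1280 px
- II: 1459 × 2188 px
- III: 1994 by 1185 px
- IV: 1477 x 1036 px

IV

Ratios (long/short): I ≈ 1.202; II ≈ 1.500; III ≈ 1.683; IV ≈ 1.426.
root-2 ≈ 1.414; option IV is nearest (Δ 0.012).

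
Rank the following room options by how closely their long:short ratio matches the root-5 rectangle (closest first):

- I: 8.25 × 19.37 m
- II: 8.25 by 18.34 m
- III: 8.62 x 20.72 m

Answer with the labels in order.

II, I, III

I: 19.37/8.25 ≈ 2.348 → |2.348 − 2.236| = 0.112
II: 18.34/8.25 ≈ 2.223 → |2.223 − 2.236| = 0.013
III: 20.72/8.62 ≈ 2.404 → |2.404 − 2.236| = 0.168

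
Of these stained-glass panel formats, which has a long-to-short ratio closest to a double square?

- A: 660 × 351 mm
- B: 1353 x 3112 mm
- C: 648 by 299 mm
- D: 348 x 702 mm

Ratios (long/short): A ≈ 1.880; B ≈ 2.300; C ≈ 2.167; D ≈ 2.017.
2:1 ≈ 2.000; option D is nearest (Δ 0.017).

D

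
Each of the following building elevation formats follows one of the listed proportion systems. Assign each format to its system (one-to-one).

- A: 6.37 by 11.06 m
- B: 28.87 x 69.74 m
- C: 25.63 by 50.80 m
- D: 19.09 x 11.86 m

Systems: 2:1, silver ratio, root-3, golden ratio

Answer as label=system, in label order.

A=root-3, B=silver ratio, C=2:1, D=golden ratio

A = 11.06/6.37 ≈ 1.736 → root-3 (1.732)
B = 69.74/28.87 ≈ 2.416 → silver ratio (2.414)
C = 50.80/25.63 ≈ 1.982 → 2:1 (2.000)
D = 19.09/11.86 ≈ 1.610 → golden ratio (1.618)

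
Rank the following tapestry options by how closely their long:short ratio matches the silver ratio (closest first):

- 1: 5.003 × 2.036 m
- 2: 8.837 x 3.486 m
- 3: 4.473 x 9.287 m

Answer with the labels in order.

1: 5.003/2.036 ≈ 2.457 → |2.457 − 2.414| = 0.043
2: 8.837/3.486 ≈ 2.535 → |2.535 − 2.414| = 0.121
3: 9.287/4.473 ≈ 2.076 → |2.076 − 2.414| = 0.338

1, 2, 3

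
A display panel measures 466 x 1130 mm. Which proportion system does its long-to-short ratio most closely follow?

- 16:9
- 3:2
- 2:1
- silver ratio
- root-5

1130/466 ≈ 2.425. Nearest candidates are silver ratio (2.414, off by 0.011) and root-5 (2.236, off by 0.189).

silver ratio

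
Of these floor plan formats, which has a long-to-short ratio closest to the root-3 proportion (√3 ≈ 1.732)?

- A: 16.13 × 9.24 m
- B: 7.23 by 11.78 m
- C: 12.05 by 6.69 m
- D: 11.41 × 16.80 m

Target root-3 ≈ 1.732.
A: 1.746 (Δ0.014)  B: 1.629 (Δ0.103)  C: 1.801 (Δ0.069)  D: 1.472 (Δ0.260)

A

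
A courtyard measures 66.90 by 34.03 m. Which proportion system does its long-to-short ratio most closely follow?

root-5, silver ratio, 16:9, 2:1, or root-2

Ratio = 66.90 / 34.03 ≈ 1.966.
Distances: root-5 2.236 (Δ 0.270); silver ratio 2.414 (Δ 0.448); 16:9 1.778 (Δ 0.188); 2:1 2.000 (Δ 0.034); root-2 1.414 (Δ 0.552).

2:1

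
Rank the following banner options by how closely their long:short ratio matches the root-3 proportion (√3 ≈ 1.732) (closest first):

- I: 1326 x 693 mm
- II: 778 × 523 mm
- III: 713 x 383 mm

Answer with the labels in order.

III, I, II

I: 1326/693 ≈ 1.913 → |1.913 − 1.732| = 0.181
II: 778/523 ≈ 1.488 → |1.488 − 1.732| = 0.244
III: 713/383 ≈ 1.862 → |1.862 − 1.732| = 0.130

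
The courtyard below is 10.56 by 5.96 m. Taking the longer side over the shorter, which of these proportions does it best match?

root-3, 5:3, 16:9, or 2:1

16:9

10.56/5.96 ≈ 1.772. Nearest candidates are 16:9 (1.778, off by 0.006) and root-3 (1.732, off by 0.040).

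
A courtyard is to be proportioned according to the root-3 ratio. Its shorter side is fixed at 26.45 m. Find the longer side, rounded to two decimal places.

45.81 m

root-3 ≈ 1.73205.
Longer side = 26.45 × 1.73205 ≈ 45.8127 → 45.81 m.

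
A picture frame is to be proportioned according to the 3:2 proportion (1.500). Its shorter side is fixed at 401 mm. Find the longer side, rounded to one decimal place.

3:2 = 1.50000.
Longer side = 401 × 1.50000 ≈ 601.500 → 601.5 mm.

601.5 mm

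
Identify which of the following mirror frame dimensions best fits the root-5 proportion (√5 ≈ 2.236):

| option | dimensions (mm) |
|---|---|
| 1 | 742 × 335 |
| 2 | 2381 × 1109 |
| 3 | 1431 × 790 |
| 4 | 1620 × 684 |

Target root-5 ≈ 2.236.
1: 2.215 (Δ0.021)  2: 2.147 (Δ0.089)  3: 1.811 (Δ0.425)  4: 2.368 (Δ0.132)

1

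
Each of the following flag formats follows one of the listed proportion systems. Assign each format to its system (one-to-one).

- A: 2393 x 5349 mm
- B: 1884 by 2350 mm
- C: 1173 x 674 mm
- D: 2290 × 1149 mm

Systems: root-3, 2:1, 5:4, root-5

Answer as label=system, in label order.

A=root-5, B=5:4, C=root-3, D=2:1

Ratios: A ≈ 2.235; B ≈ 1.247; C ≈ 1.740; D ≈ 1.993.
Targets: root-3 ≈ 1.732; 2:1 ≈ 2.000; 5:4 ≈ 1.250; root-5 ≈ 2.236.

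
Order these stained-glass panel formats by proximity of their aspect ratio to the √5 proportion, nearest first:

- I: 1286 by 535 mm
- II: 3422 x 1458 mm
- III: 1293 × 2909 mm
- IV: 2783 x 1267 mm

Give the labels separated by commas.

Ratios: I = 1286 / 535 ≈ 2.404; II = 3422 / 1458 ≈ 2.347; III = 2909 / 1293 ≈ 2.250; IV = 2783 / 1267 ≈ 2.197.
|Δ from 2.236|: I 0.168; II 0.111; III 0.014; IV 0.039.

III, IV, II, I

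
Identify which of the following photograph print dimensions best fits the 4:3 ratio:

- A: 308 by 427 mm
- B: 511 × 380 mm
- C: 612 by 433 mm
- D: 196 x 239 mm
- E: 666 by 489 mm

B

Ratios (long/short): A ≈ 1.386; B ≈ 1.345; C ≈ 1.413; D ≈ 1.219; E ≈ 1.362.
4:3 ≈ 1.333; option B is nearest (Δ 0.012).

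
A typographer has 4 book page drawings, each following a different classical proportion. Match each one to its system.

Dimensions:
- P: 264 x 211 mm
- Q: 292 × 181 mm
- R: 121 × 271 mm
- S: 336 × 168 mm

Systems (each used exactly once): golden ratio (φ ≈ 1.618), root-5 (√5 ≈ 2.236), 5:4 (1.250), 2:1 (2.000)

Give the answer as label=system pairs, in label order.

P=5:4, Q=golden ratio, R=root-5, S=2:1

Ratios: P ≈ 1.251; Q ≈ 1.613; R ≈ 2.240; S ≈ 2.000.
Targets: golden ratio ≈ 1.618; root-5 ≈ 2.236; 5:4 ≈ 1.250; 2:1 ≈ 2.000.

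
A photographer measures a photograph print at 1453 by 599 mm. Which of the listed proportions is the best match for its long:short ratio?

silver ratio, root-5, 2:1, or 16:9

silver ratio

Ratio = 1453 / 599 ≈ 2.426.
Distances: silver ratio 2.414 (Δ 0.012); root-5 2.236 (Δ 0.190); 2:1 2.000 (Δ 0.426); 16:9 1.778 (Δ 0.648).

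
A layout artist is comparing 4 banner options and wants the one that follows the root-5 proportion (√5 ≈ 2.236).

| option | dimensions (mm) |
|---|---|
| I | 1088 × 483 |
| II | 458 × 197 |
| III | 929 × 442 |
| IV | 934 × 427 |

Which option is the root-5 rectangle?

I

Target root-5 ≈ 2.236.
I: 2.253 (Δ0.017)  II: 2.325 (Δ0.089)  III: 2.102 (Δ0.134)  IV: 2.187 (Δ0.049)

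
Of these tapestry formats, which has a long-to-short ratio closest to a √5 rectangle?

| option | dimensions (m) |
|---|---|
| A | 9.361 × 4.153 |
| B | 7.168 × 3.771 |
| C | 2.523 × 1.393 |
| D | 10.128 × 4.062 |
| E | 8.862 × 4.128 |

Ratios (long/short): A ≈ 2.254; B ≈ 1.901; C ≈ 1.811; D ≈ 2.493; E ≈ 2.147.
root-5 ≈ 2.236; option A is nearest (Δ 0.018).

A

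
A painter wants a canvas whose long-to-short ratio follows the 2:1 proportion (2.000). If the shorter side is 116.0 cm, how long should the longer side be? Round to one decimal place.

2:1 = 2.00000.
Longer side = 116.0 × 2.00000 ≈ 232.000 → 232.0 cm.

232.0 cm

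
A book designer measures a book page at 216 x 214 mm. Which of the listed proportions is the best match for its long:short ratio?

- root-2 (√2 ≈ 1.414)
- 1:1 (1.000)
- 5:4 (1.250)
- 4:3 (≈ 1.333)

1:1

Ratio = 216 / 214 ≈ 1.009.
Distances: root-2 1.414 (Δ 0.405); 1:1 1.000 (Δ 0.009); 5:4 1.250 (Δ 0.241); 4:3 1.333 (Δ 0.324).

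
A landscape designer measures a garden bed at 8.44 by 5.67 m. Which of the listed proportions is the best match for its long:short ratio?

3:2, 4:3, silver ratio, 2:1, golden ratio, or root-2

3:2

8.44/5.67 ≈ 1.489. Nearest candidates are 3:2 (1.500, off by 0.011) and root-2 (1.414, off by 0.075).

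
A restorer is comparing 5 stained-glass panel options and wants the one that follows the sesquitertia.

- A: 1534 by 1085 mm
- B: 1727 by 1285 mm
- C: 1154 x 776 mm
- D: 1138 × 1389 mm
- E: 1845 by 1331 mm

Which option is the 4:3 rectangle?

Ratios (long/short): A ≈ 1.414; B ≈ 1.344; C ≈ 1.487; D ≈ 1.221; E ≈ 1.386.
4:3 ≈ 1.333; option B is nearest (Δ 0.011).

B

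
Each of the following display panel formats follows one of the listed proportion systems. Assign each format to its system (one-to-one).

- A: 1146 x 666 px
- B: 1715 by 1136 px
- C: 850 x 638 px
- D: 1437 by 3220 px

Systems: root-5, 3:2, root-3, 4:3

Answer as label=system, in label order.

A=root-3, B=3:2, C=4:3, D=root-5

A = 1146/666 ≈ 1.721 → root-3 (1.732)
B = 1715/1136 ≈ 1.510 → 3:2 (1.500)
C = 850/638 ≈ 1.332 → 4:3 (1.333)
D = 3220/1437 ≈ 2.241 → root-5 (2.236)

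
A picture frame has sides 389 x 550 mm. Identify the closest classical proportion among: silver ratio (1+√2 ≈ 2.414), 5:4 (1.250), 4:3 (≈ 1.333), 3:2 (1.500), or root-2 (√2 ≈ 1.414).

550/389 ≈ 1.414. Nearest candidates are root-2 (1.414, off by 0.000) and 4:3 (1.333, off by 0.081).

root-2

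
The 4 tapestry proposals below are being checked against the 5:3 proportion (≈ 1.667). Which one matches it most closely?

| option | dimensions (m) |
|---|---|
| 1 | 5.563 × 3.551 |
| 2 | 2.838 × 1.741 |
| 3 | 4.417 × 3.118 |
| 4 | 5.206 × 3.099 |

Target 5:3 ≈ 1.667.
1: 1.567 (Δ0.100)  2: 1.630 (Δ0.037)  3: 1.417 (Δ0.250)  4: 1.680 (Δ0.013)

4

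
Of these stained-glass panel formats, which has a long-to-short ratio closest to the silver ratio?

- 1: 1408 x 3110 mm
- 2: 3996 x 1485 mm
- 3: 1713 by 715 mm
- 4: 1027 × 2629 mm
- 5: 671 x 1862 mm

3

Target silver ratio ≈ 2.414.
1: 2.209 (Δ0.205)  2: 2.691 (Δ0.277)  3: 2.396 (Δ0.018)  4: 2.560 (Δ0.146)  5: 2.775 (Δ0.361)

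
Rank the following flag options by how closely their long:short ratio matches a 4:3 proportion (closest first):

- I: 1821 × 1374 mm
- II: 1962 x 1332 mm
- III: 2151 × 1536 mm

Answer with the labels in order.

I, III, II

Ratios: I = 1821 / 1374 ≈ 1.325; II = 1962 / 1332 ≈ 1.473; III = 2151 / 1536 ≈ 1.400.
|Δ from 1.333|: I 0.008; II 0.140; III 0.067.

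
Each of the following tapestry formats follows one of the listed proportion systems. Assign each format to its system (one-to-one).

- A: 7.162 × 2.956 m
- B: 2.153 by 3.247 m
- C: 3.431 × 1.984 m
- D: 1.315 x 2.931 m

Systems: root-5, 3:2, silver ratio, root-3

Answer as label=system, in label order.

A=silver ratio, B=3:2, C=root-3, D=root-5

Ratios: A ≈ 2.423; B ≈ 1.508; C ≈ 1.729; D ≈ 2.229.
Targets: root-5 ≈ 2.236; 3:2 ≈ 1.500; silver ratio ≈ 2.414; root-3 ≈ 1.732.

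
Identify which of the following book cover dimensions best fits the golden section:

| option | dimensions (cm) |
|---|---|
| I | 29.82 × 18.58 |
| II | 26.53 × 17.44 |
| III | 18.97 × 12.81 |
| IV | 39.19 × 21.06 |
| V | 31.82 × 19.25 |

I

Ratios (long/short): I ≈ 1.605; II ≈ 1.521; III ≈ 1.481; IV ≈ 1.861; V ≈ 1.653.
golden ratio ≈ 1.618; option I is nearest (Δ 0.013).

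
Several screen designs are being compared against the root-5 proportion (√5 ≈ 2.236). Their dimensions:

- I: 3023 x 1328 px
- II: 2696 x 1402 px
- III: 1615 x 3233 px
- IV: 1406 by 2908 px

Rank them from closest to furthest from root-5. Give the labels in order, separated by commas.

I, IV, III, II

Ratios: I = 3023 / 1328 ≈ 2.276; II = 2696 / 1402 ≈ 1.923; III = 3233 / 1615 ≈ 2.002; IV = 2908 / 1406 ≈ 2.068.
|Δ from 2.236|: I 0.040; II 0.313; III 0.234; IV 0.168.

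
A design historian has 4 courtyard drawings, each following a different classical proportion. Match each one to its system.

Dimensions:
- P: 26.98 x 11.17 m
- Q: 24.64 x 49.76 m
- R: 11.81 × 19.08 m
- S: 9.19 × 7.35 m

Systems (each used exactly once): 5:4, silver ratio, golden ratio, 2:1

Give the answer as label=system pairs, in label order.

P=silver ratio, Q=2:1, R=golden ratio, S=5:4

Ratios: P ≈ 2.415; Q ≈ 2.019; R ≈ 1.616; S ≈ 1.250.
Targets: 5:4 ≈ 1.250; silver ratio ≈ 2.414; golden ratio ≈ 1.618; 2:1 ≈ 2.000.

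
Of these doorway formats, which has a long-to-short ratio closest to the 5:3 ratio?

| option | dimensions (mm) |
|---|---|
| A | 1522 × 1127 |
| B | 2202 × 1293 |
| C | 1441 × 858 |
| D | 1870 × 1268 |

C

Ratios (long/short): A ≈ 1.350; B ≈ 1.703; C ≈ 1.679; D ≈ 1.475.
5:3 ≈ 1.667; option C is nearest (Δ 0.012).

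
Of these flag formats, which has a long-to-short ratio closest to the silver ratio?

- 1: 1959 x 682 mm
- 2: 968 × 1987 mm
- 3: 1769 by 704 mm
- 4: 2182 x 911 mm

Target silver ratio ≈ 2.414.
1: 2.872 (Δ0.458)  2: 2.053 (Δ0.361)  3: 2.513 (Δ0.099)  4: 2.395 (Δ0.019)

4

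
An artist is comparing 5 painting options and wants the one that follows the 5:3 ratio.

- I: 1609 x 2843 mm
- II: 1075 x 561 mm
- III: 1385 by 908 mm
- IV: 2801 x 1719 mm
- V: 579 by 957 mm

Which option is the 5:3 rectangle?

Target 5:3 ≈ 1.667.
I: 1.767 (Δ0.100)  II: 1.916 (Δ0.249)  III: 1.525 (Δ0.142)  IV: 1.629 (Δ0.038)  V: 1.653 (Δ0.014)

V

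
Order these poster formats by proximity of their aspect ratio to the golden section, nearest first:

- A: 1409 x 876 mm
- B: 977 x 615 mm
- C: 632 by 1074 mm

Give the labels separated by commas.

A, B, C

A: 1409/876 ≈ 1.608 → |1.608 − 1.618| = 0.010
B: 977/615 ≈ 1.589 → |1.589 − 1.618| = 0.029
C: 1074/632 ≈ 1.699 → |1.699 − 1.618| = 0.081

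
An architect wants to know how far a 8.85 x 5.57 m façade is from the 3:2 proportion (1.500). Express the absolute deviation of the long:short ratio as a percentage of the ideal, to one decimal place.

5.9%

Ratio = 8.85 / 5.57 ≈ 1.5889.
Ideal 3:2 = 1.5000. |1.5889 − 1.5000| / 1.5000 ≈ 5.93% → 5.9%.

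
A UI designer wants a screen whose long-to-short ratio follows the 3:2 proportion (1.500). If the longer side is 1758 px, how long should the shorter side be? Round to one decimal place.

1172.0 px

3:2 = 1.50000.
Shorter side = 1758 ÷ 1.50000 ≈ 1172.000 → 1172.0 px.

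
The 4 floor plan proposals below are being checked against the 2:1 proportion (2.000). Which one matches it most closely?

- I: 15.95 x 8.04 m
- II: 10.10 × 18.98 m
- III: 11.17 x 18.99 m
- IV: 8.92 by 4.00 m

Target 2:1 ≈ 2.000.
I: 1.984 (Δ0.016)  II: 1.879 (Δ0.121)  III: 1.700 (Δ0.300)  IV: 2.230 (Δ0.230)

I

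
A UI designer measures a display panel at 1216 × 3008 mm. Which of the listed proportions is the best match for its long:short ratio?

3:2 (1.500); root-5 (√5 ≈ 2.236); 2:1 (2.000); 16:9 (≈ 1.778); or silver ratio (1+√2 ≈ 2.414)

silver ratio

3008/1216 ≈ 2.474. Nearest candidates are silver ratio (2.414, off by 0.060) and root-5 (2.236, off by 0.238).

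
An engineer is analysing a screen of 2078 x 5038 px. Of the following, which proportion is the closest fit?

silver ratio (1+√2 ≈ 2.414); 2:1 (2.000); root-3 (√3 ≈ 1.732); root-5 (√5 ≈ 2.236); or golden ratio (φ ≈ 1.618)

Ratio = 5038 / 2078 ≈ 2.424.
Distances: silver ratio 2.414 (Δ 0.010); 2:1 2.000 (Δ 0.424); root-3 1.732 (Δ 0.692); root-5 2.236 (Δ 0.188); golden ratio 1.618 (Δ 0.806).

silver ratio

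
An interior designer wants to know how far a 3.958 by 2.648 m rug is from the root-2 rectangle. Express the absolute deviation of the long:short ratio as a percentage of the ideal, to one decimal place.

5.7%

Ratio = 3.958 / 2.648 ≈ 1.4947.
Ideal root-2 ≈ 1.4142. |1.4947 − 1.4142| / 1.4142 ≈ 5.69% → 5.7%.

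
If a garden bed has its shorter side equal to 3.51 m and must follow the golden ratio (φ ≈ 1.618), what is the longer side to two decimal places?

golden ratio ≈ 1.61803.
Longer side = 3.51 × 1.61803 ≈ 5.6793 → 5.68 m.

5.68 m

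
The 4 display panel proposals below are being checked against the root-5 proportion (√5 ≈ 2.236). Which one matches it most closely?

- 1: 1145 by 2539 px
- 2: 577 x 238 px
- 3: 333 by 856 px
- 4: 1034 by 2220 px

Target root-5 ≈ 2.236.
1: 2.217 (Δ0.019)  2: 2.424 (Δ0.188)  3: 2.571 (Δ0.335)  4: 2.147 (Δ0.089)

1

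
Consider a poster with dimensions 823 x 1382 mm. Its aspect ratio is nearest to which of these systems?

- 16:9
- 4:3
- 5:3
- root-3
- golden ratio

Ratio = 1382 / 823 ≈ 1.679.
Distances: 16:9 1.778 (Δ 0.099); 4:3 1.333 (Δ 0.346); 5:3 1.667 (Δ 0.012); root-3 1.732 (Δ 0.053); golden ratio 1.618 (Δ 0.061).

5:3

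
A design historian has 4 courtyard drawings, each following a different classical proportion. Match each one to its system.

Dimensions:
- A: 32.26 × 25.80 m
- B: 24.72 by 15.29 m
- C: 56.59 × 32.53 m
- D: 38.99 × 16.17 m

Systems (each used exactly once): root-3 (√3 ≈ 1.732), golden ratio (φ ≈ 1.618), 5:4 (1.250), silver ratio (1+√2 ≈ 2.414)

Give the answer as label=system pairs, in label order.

A=5:4, B=golden ratio, C=root-3, D=silver ratio

A = 32.26/25.80 ≈ 1.250 → 5:4 (1.250)
B = 24.72/15.29 ≈ 1.617 → golden ratio (1.618)
C = 56.59/32.53 ≈ 1.740 → root-3 (1.732)
D = 38.99/16.17 ≈ 2.411 → silver ratio (2.414)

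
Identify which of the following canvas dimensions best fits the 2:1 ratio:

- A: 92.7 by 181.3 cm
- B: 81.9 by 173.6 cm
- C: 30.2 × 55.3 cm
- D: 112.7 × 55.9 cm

Target 2:1 ≈ 2.000.
A: 1.956 (Δ0.044)  B: 2.120 (Δ0.120)  C: 1.831 (Δ0.169)  D: 2.016 (Δ0.016)

D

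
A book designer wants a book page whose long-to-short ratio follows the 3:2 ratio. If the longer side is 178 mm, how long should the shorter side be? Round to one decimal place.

118.7 mm

3:2 = 1.50000.
Shorter side = 178 ÷ 1.50000 ≈ 118.667 → 118.7 mm.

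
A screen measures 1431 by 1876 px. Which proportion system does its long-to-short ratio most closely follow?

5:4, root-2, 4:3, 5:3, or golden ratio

4:3

1876/1431 ≈ 1.311. Nearest candidates are 4:3 (1.333, off by 0.022) and 5:4 (1.250, off by 0.061).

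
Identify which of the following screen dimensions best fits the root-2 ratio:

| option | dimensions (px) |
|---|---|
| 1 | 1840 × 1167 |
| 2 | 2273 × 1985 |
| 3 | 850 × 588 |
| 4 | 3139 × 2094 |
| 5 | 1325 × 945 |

Target root-2 ≈ 1.414.
1: 1.577 (Δ0.163)  2: 1.145 (Δ0.269)  3: 1.446 (Δ0.032)  4: 1.499 (Δ0.085)  5: 1.402 (Δ0.012)

5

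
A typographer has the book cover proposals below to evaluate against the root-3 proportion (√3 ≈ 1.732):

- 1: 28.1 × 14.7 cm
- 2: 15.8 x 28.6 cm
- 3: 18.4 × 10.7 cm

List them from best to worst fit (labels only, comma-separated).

3, 2, 1

1: 28.1/14.7 ≈ 1.912 → |1.912 − 1.732| = 0.180
2: 28.6/15.8 ≈ 1.810 → |1.810 − 1.732| = 0.078
3: 18.4/10.7 ≈ 1.720 → |1.720 − 1.732| = 0.012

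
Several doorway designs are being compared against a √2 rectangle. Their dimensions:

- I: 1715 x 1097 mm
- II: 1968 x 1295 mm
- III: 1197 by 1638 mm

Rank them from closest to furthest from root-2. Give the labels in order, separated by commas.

III, II, I

I: 1715/1097 ≈ 1.563 → |1.563 − 1.414| = 0.149
II: 1968/1295 ≈ 1.520 → |1.520 − 1.414| = 0.106
III: 1638/1197 ≈ 1.368 → |1.368 − 1.414| = 0.046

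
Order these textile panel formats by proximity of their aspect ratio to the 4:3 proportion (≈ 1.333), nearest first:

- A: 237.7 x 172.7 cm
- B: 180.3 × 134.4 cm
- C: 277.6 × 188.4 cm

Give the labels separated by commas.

B, A, C

Ratios: A = 237.7 / 172.7 ≈ 1.376; B = 180.3 / 134.4 ≈ 1.342; C = 277.6 / 188.4 ≈ 1.473.
|Δ from 1.333|: A 0.043; B 0.009; C 0.140.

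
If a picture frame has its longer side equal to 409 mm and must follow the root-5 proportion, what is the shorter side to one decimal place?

root-5 ≈ 2.23607.
Shorter side = 409 ÷ 2.23607 ≈ 182.910 → 182.9 mm.

182.9 mm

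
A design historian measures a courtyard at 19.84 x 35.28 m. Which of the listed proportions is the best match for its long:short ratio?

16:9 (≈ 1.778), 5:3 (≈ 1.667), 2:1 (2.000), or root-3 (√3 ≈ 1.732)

16:9

Ratio = 35.28 / 19.84 ≈ 1.778.
Distances: 16:9 1.778 (Δ 0.000); 5:3 1.667 (Δ 0.111); 2:1 2.000 (Δ 0.222); root-3 1.732 (Δ 0.046).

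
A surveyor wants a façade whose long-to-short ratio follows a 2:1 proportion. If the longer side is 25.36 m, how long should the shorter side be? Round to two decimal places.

2:1 = 2.00000.
Shorter side = 25.36 ÷ 2.00000 ≈ 12.6800 → 12.68 m.

12.68 m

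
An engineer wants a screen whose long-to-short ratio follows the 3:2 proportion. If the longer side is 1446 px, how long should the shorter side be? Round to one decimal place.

3:2 = 1.50000.
Shorter side = 1446 ÷ 1.50000 ≈ 964.000 → 964.0 px.

964.0 px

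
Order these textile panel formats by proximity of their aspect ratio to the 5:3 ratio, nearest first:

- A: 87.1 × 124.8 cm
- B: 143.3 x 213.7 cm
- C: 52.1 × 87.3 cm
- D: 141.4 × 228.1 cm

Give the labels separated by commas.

C, D, B, A

A: 124.8/87.1 ≈ 1.433 → |1.433 − 1.667| = 0.234
B: 213.7/143.3 ≈ 1.491 → |1.491 − 1.667| = 0.176
C: 87.3/52.1 ≈ 1.676 → |1.676 − 1.667| = 0.009
D: 228.1/141.4 ≈ 1.613 → |1.613 − 1.667| = 0.054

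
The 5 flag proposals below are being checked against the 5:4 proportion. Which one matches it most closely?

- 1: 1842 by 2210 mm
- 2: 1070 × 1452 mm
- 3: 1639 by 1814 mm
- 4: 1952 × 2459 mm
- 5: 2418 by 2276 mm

4

Ratios (long/short): 1 ≈ 1.200; 2 ≈ 1.357; 3 ≈ 1.107; 4 ≈ 1.260; 5 ≈ 1.062.
5:4 ≈ 1.250; option 4 is nearest (Δ 0.010).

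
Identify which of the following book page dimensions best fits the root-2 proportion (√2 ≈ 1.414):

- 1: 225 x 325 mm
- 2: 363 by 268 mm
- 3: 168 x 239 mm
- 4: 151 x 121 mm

3

Target root-2 ≈ 1.414.
1: 1.444 (Δ0.030)  2: 1.354 (Δ0.060)  3: 1.423 (Δ0.009)  4: 1.248 (Δ0.166)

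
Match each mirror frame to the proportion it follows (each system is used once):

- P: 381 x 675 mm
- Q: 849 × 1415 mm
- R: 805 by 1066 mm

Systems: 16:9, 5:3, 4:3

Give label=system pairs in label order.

P=16:9, Q=5:3, R=4:3

P = 675/381 ≈ 1.772 → 16:9 (1.778)
Q = 1415/849 ≈ 1.667 → 5:3 (1.667)
R = 1066/805 ≈ 1.324 → 4:3 (1.333)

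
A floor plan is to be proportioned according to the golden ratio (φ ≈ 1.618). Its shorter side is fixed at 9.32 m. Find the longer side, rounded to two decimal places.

15.08 m

golden ratio ≈ 1.61803.
Longer side = 9.32 × 1.61803 ≈ 15.0800 → 15.08 m.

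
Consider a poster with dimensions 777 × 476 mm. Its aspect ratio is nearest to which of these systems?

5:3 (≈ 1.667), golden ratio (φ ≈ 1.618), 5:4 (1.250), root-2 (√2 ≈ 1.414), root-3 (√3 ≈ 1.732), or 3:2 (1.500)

Ratio = 777 / 476 ≈ 1.632.
Distances: 5:3 1.667 (Δ 0.035); golden ratio 1.618 (Δ 0.014); 5:4 1.250 (Δ 0.382); root-2 1.414 (Δ 0.218); root-3 1.732 (Δ 0.100); 3:2 1.500 (Δ 0.132).

golden ratio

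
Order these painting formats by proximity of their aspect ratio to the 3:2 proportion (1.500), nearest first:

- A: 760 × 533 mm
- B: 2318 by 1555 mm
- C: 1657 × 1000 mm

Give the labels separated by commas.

B, A, C

A: 760/533 ≈ 1.426 → |1.426 − 1.500| = 0.074
B: 2318/1555 ≈ 1.491 → |1.491 − 1.500| = 0.009
C: 1657/1000 ≈ 1.657 → |1.657 − 1.500| = 0.157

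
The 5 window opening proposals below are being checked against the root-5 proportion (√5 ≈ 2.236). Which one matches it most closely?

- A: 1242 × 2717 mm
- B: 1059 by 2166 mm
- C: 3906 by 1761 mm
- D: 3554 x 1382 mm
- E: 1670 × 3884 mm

C

Ratios (long/short): A ≈ 2.188; B ≈ 2.045; C ≈ 2.218; D ≈ 2.572; E ≈ 2.326.
root-5 ≈ 2.236; option C is nearest (Δ 0.018).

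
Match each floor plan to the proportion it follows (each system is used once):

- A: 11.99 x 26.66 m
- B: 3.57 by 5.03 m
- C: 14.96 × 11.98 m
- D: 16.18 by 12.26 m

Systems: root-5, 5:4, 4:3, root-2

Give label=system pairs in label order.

Ratios: A ≈ 2.224; B ≈ 1.409; C ≈ 1.249; D ≈ 1.320.
Targets: root-5 ≈ 2.236; 5:4 ≈ 1.250; 4:3 ≈ 1.333; root-2 ≈ 1.414.

A=root-5, B=root-2, C=5:4, D=4:3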